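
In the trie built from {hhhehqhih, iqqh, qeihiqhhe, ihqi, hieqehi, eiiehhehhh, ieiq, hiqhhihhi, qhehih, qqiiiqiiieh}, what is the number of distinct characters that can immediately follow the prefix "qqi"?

Walk "qqi" from the root, arriving at one node.
Distinct next characters after "qqi": i.
That node has 1 child edge.

1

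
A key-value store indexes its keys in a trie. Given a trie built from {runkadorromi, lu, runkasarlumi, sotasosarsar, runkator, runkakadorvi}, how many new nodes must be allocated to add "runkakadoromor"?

4

Walking "runkakadoromor" from the root, the first 10 characters ("runkakador") follow existing edges; "o" is the first miss.
New nodes needed: |"runkakadoromor"| − 10 = 14 − 10 = 4.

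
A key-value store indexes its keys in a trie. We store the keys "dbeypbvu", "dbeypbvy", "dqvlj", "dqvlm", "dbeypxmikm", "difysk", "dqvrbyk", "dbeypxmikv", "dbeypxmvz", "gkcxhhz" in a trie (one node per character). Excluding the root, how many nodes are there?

38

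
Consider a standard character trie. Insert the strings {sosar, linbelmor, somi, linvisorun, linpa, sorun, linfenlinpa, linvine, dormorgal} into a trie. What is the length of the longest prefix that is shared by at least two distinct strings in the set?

5

The deepest shared node is where two words last agree before diverging.
"linvine" and "linvisorun" agree on "linvi" (5 characters) before diverging; nothing deeper is shared.
Longest shared-prefix length: 5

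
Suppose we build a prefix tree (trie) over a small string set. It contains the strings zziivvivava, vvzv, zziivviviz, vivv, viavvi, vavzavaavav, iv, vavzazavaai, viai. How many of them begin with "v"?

Walk to "v"; the words in its subtree are exactly those with that prefix.
Matches: "vavzavaavav", "vavzazavaai", "viai", "viavvi", "vivv", "vvzv"
Count: 6

6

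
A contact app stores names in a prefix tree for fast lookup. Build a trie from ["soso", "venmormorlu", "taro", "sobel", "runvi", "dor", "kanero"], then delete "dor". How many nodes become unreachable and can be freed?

A node on "dor"'s path can go only if nothing else ends at it or branches off below it.
No other word shares any prefix with "dor", so all 3 of its nodes go.
Nodes removed: 3

3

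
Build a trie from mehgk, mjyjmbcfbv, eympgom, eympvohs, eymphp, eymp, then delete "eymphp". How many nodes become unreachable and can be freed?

A node on "eymphp"'s path can go only if nothing else ends at it or branches off below it.
The suffix "hp" (2 nodes) is used only by "eymphp"; the node for "eymp" still has the child "g", so pruning stops there.
Nodes removed: 2

2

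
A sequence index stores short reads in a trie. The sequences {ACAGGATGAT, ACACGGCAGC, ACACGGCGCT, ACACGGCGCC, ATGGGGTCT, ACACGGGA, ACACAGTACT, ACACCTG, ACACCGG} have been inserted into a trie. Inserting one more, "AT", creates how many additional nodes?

0

Every character of "AT" already lies on an existing path (it is a prefix of some stored word).
No new nodes are needed: 0.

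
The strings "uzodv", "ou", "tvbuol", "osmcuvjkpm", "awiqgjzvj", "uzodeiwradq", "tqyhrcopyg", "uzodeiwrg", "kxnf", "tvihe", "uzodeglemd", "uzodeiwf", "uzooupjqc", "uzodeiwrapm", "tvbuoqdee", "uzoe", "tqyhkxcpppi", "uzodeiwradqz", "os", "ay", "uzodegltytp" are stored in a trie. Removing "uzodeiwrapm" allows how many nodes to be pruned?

Walk "uzodeiwrapm" from the leaf back toward the root, removing each node that no remaining word uses.
The suffix "pm" (2 nodes) is used only by "uzodeiwrapm"; the node for "uzodeiwra" still has the child "d", so pruning stops there.
Nodes removed: 2

2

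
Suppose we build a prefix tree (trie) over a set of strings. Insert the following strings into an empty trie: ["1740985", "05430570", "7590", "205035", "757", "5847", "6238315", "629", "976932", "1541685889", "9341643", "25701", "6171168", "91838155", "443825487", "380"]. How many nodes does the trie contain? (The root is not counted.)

88

For each word, the new-node count is its length minus the longest prefix already in the trie:
  "1740985" → 7 new (1, 7, 4, 0, 9, 8, 5)
  "05430570" → 8 new (0, 5, 4, 3, 0, 5, 7, 0)
  "7590" → 4 new (7, 5, 9, 0)
  "205035" → 6 new (2, 0, 5, 0, 3, 5)
  "757" → prefix "75" already present; 1 new (7)
  "5847" → 4 new (5, 8, 4, 7)
  "6238315" → 7 new (6, 2, 3, 8, 3, 1, 5)
  "629" → prefix "62" already present; 1 new (9)
  "976932" → 6 new (9, 7, 6, 9, 3, 2)
  "1541685889" → prefix "1" already present; 9 new (5, 4, 1, 6, 8, 5, 8, 8, 9)
  "9341643" → prefix "9" already present; 6 new (3, 4, 1, 6, 4, 3)
  "25701" → prefix "2" already present; 4 new (5, 7, 0, 1)
  "6171168" → prefix "6" already present; 6 new (1, 7, 1, 1, 6, 8)
  "91838155" → prefix "9" already present; 7 new (1, 8, 3, 8, 1, 5, 5)
  "443825487" → 9 new (4, 4, 3, 8, 2, 5, 4, 8, 7)
  "380" → 3 new (3, 8, 0)
Total nodes = 7 + 8 + 4 + 6 + 1 + 4 + 7 + 1 + 6 + 9 + 6 + 4 + 6 + 7 + 9 + 3 = 88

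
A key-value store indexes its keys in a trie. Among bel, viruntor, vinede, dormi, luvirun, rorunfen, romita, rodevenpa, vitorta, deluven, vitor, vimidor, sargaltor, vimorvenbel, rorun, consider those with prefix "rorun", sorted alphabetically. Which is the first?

rorun

Filter for "rorun…" and sort: "rorun", "rorunfen"
The 1st is rorun.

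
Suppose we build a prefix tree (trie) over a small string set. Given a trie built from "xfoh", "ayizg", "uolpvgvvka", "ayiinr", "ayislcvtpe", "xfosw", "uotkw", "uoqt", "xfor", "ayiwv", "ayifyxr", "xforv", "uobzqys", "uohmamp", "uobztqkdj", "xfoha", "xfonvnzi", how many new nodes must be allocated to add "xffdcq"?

The longest prefix of "xffdcq" already in the trie is "xf" (length 2).
New nodes needed: |"xffdcq"| − 2 = 6 − 2 = 4.

4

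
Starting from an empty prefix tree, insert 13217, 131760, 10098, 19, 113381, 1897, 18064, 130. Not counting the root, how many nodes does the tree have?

For each word, the new-node count is its length minus the longest prefix already in the trie:
  "13217" → 5 new (1, 3, 2, 1, 7)
  "131760" → prefix "13" already present; 4 new (1, 7, 6, 0)
  "10098" → prefix "1" already present; 4 new (0, 0, 9, 8)
  "19" → prefix "1" already present; 1 new (9)
  "113381" → prefix "1" already present; 5 new (1, 3, 3, 8, 1)
  "1897" → prefix "1" already present; 3 new (8, 9, 7)
  "18064" → prefix "18" already present; 3 new (0, 6, 4)
  "130" → prefix "13" already present; 1 new (0)
Total nodes = 5 + 4 + 4 + 1 + 5 + 3 + 3 + 1 = 26

26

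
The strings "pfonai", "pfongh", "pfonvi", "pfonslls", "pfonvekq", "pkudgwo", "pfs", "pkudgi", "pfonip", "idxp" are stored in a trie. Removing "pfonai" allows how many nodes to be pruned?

A node on "pfonai"'s path can go only if nothing else ends at it or branches off below it.
The suffix "ai" (2 nodes) is used only by "pfonai"; the node for "pfon" still has the child "g", so pruning stops there.
Nodes removed: 2

2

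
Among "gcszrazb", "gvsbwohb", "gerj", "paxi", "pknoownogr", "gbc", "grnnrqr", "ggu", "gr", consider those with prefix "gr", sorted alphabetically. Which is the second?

Words with prefix "gr", in lexicographic order: "gr", "grnnrqr"
The 2nd is grnnrqr.

grnnrqr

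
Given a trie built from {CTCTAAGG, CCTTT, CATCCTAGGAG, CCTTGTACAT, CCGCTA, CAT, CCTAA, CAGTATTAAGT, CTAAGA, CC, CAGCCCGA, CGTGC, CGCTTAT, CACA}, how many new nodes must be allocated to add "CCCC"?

Walking "CCCC" from the root, the first 2 characters ("CC") follow existing edges; "C" is the first miss.
New nodes needed: |"CCCC"| − 2 = 4 − 2 = 2.

2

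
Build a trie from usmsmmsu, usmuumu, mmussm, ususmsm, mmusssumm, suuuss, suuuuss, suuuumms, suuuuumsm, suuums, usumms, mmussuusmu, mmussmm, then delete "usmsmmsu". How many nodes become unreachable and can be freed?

5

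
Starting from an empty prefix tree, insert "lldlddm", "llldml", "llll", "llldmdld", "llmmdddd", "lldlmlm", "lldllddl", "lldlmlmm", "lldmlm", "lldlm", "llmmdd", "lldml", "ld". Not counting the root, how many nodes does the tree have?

Insert word by word; a character creates a node only if that edge doesn't already exist:
  "lldlddm" → 7 new (l, l, d, l, d, d, m)
  "llldml" → prefix "ll" already present; 4 new (l, d, m, l)
  "llll" → prefix "lll" already present; 1 new (l)
  "llldmdld" → prefix "llldm" already present; 3 new (d, l, d)
  "llmmdddd" → prefix "ll" already present; 6 new (m, m, d, d, d, d)
  "lldlmlm" → prefix "lldl" already present; 3 new (m, l, m)
  "lldllddl" → prefix "lldl" already present; 4 new (l, d, d, l)
  "lldlmlmm" → prefix "lldlmlm" already present; 1 new (m)
  "lldmlm" → prefix "lld" already present; 3 new (m, l, m)
  "lldlm" → prefix "lldlm" already present; 0 new (none)
  "llmmdd" → prefix "llmmdd" already present; 0 new (none)
  "lldml" → prefix "lldml" already present; 0 new (none)
  "ld" → prefix "l" already present; 1 new (d)
Total nodes = 7 + 4 + 1 + 3 + 6 + 3 + 4 + 1 + 3 + 0 + 0 + 0 + 1 = 33

33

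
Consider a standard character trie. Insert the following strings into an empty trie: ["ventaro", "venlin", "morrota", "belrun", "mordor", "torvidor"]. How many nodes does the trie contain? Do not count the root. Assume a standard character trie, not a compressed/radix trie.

Trie structure (* marks end of a word):
(root)
├─ b
│  └─ e
│     └─ l
│        └─ r
│           └─ u
│              └─ n *
├─ m
│  └─ o
│     └─ r
│        ├─ d
│        │  └─ o
│        │     └─ r *
│        └─ r
│           └─ o
│              └─ t
│                 └─ a *
├─ t
│  └─ o
│     └─ r
│        └─ v
│           └─ i
│              └─ d
│                 └─ o
│                    └─ r *
└─ v
   └─ e
      └─ n
         ├─ l
         │  └─ i
         │     └─ n *
         └─ t
            └─ a
               └─ r
                  └─ o *
Counting every labelled node above: 34.

34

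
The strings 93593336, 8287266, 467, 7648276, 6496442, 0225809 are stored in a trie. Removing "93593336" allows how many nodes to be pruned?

8

After clearing the end-marker at "93593336", prune upward until reaching a node still needed by another word.
No other word shares any prefix with "93593336", so all 8 of its nodes go.
Nodes removed: 8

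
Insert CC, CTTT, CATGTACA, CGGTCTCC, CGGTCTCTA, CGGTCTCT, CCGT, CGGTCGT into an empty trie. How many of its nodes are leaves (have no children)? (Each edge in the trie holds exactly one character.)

A leaf is a node with no children — equivalently, the end of a word that is not a proper prefix of any other stored word.
Those words: "CATGTACA", "CCGT", "CGGTCGT", "CGGTCTCC", "CGGTCTCTA", "CTTT"
Leaf count: 6

6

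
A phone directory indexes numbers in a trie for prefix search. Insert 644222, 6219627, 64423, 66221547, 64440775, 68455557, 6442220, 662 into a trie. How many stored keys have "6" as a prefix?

Walk to "6"; the words in its subtree are exactly those with that prefix.
Words under "6": 6219627, 644222, 6442220, 64423, 64440775, 662, 66221547, 68455557
Count: 8

8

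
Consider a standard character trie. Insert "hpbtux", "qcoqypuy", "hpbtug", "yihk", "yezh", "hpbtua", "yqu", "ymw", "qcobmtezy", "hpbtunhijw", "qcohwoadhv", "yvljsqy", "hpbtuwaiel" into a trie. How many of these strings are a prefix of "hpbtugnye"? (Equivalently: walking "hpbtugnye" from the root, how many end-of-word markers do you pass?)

1

Check each prefix of "hpbtugnye" against the stored set — each match is an end-marker on the path.
Prefixes of the query that are stored words: "hpbtug"
Count: 1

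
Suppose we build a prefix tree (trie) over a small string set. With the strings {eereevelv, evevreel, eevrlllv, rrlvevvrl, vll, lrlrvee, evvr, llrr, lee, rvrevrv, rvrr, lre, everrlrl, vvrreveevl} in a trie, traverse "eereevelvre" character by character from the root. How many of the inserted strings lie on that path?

Walk "eereevelvre" from the root; an end-of-word marker is hit whenever a stored word is a prefix of "eereevelvre".
Prefixes of the query that are stored words: "eereevelv"
Count: 1

1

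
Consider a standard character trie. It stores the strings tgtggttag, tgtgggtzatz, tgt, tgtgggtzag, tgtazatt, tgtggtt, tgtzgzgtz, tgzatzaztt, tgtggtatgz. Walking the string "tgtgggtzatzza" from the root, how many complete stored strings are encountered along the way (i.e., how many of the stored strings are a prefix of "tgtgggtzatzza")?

2

Traverse "tgtgggtzatzza" character by character; count nodes along the way that are marked as word ends.
Prefixes of the query that are stored words: "tgt", "tgtgggtzatz"
Count: 2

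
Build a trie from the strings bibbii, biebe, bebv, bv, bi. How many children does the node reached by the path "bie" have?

Follow the path "bie" to its node, then look at its outgoing edges.
Distinct next characters after "bie": b.
That node has 1 child edge.

1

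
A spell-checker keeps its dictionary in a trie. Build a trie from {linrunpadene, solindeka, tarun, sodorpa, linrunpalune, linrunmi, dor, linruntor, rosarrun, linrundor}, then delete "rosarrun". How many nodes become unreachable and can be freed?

Walk "rosarrun" from the leaf back toward the root, removing each node that no remaining word uses.
No other word shares any prefix with "rosarrun", so all 8 of its nodes go.
Nodes removed: 8

8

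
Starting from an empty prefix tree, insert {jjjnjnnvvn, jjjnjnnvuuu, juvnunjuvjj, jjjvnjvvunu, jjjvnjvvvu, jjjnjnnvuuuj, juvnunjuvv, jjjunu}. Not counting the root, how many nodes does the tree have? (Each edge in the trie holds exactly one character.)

38

For each word, the new-node count is its length minus the longest prefix already in the trie:
  "jjjnjnnvvn" → 10 new (j, j, j, n, j, n, n, v, v, n)
  "jjjnjnnvuuu" → prefix "jjjnjnnv" already present; 3 new (u, u, u)
  "juvnunjuvjj" → prefix "j" already present; 10 new (u, v, n, u, n, j, u, v, j, j)
  "jjjvnjvvunu" → prefix "jjj" already present; 8 new (v, n, j, v, v, u, n, u)
  "jjjvnjvvvu" → prefix "jjjvnjvv" already present; 2 new (v, u)
  "jjjnjnnvuuuj" → prefix "jjjnjnnvuuu" already present; 1 new (j)
  "juvnunjuvv" → prefix "juvnunjuv" already present; 1 new (v)
  "jjjunu" → prefix "jjj" already present; 3 new (u, n, u)
Total nodes = 10 + 3 + 10 + 8 + 2 + 1 + 1 + 3 = 38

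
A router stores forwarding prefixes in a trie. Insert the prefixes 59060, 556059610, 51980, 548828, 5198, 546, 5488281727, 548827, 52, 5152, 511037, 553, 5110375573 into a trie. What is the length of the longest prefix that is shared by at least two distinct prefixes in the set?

Equivalently: take the maximum, over all pairs, of their longest common prefix length.
e.g. "511037" and "5110375573" share the prefix "511037" of length 6; no pair shares a longer one.
Longest shared-prefix length: 6

6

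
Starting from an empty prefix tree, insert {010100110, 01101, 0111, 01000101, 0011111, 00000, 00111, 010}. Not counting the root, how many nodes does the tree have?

27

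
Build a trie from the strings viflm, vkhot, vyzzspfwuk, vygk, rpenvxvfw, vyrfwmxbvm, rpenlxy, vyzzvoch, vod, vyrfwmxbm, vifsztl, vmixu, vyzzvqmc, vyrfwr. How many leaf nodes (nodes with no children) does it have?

14

Leaves are exactly the stored words that no other stored word extends.
Those words: "rpenlxy", "rpenvxvfw", "viflm", "vifsztl", "vkhot", "vmixu", "vod", "vygk", "vyrfwmxbm", "vyrfwmxbvm", "vyrfwr", "vyzzspfwuk", "vyzzvoch", "vyzzvqmc"
Leaf count: 14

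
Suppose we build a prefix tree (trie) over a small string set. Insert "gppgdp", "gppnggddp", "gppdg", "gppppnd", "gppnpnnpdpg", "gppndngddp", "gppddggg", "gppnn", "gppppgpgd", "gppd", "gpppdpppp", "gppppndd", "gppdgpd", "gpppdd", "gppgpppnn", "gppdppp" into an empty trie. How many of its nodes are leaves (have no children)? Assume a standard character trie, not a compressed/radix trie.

Leaves are exactly the stored words that no other stored word extends.
Those words: "gppddggg", "gppdgpd", "gppdppp", "gppgdp", "gppgpppnn", "gppndngddp", "gppnggddp", "gppnn", "gppnpnnpdpg", "gpppdd", "gpppdpppp", "gppppgpgd", "gppppndd"
Leaf count: 13

13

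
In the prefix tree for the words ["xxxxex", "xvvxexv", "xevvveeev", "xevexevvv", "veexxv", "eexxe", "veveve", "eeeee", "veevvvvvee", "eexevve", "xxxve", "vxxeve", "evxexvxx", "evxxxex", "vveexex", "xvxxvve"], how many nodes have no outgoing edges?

16

A leaf is a node with no children — equivalently, the end of a word that is not a proper prefix of any other stored word.
Those words: "eeeee", "eexevve", "eexxe", "evxexvxx", "evxxxex", "veevvvvvee", "veexxv", "veveve", "vveexex", "vxxeve", "xevexevvv", "xevvveeev", "xvvxexv", "xvxxvve", "xxxve", "xxxxex"
Leaf count: 16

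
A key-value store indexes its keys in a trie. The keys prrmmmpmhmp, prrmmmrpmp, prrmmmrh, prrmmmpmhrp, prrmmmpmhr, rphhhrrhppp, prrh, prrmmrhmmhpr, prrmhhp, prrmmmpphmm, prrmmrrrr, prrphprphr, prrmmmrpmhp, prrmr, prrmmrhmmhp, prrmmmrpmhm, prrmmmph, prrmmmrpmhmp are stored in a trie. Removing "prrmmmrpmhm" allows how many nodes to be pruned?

0

After clearing the end-marker at "prrmmmrpmhm", prune upward until reaching a node still needed by another word.
Every node on "prrmmmrpmhm" is still needed (e.g. by "prrmmmrpmhmp"), so nothing is freed.
Nodes removed: 0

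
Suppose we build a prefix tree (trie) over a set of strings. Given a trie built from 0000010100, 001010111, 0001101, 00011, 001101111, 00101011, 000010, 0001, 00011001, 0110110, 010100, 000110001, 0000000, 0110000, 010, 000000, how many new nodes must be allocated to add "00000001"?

1

Walking "00000001" from the root, the first 7 characters ("0000000") follow existing edges; "1" is the first miss.
So 8 − 7 = 1 new nodes.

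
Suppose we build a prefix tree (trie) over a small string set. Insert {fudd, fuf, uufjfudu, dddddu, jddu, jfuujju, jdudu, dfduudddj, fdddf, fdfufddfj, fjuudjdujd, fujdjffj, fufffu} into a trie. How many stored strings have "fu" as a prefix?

Traverse to the node for "fu", then collect every word in that subtree.
Words under "fu": fudd, fuf, fufffu, fujdjffj
Count: 4

4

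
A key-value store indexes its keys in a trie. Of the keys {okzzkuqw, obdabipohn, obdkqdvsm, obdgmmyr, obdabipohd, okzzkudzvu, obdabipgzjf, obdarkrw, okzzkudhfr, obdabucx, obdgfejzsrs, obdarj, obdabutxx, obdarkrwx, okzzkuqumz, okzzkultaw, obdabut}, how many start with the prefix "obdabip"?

3

Traverse to the node for "obdabip", then collect every word in that subtree.
Matches: "obdabipgzjf", "obdabipohd", "obdabipohn"
Count: 3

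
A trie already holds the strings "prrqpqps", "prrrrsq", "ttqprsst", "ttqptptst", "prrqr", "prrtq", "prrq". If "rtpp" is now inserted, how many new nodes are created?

4

"rtpp" shares no prefix with any stored word, so all 4 characters open new nodes.
4 − 0 = 4 new nodes.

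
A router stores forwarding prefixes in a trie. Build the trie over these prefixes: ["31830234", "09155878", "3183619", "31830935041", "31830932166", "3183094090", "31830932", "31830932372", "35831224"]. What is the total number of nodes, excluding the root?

43

Count nodes per top-level branch (shared prefixes stored once):
  '0'-branch (09155878): 8 nodes
  '3'-branch (31830234, 31830932, 31830932166, 31830932372, 31830935041, 3183094090, 3183619, 35831224): 35 nodes
Sum: 43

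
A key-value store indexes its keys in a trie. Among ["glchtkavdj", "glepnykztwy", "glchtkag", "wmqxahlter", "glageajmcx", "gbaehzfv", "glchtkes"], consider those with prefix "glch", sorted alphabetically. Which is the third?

DFS of the "glch" subtree visits, in order: "glchtkag", "glchtkavdj", "glchtkes"
Position 3: glchtkes

glchtkes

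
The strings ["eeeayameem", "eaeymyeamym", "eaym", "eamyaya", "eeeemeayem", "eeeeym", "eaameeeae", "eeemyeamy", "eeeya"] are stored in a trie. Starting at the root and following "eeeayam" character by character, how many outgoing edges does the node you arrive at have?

1

The children of the "eeeayam" node are the distinct next characters among strings starting with "eeeayam".
Characters that immediately follow "eeeayam" among the stored strings: {e}.
That node has 1 child edge.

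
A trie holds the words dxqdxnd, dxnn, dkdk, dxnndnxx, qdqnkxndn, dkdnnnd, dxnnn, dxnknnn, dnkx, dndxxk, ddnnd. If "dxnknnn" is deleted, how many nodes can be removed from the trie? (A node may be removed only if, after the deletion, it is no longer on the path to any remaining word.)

4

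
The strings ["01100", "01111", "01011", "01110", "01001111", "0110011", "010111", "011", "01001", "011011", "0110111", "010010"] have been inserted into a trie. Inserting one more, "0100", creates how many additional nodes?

Every character of "0100" already lies on an existing path (it is a prefix of some stored word).
No new nodes are needed: 0.

0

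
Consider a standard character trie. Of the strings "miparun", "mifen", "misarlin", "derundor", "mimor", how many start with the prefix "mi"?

Walk to "mi"; the words in its subtree are exactly those with that prefix.
Matches: "mifen", "mimor", "miparun", "misarlin"
Count: 4

4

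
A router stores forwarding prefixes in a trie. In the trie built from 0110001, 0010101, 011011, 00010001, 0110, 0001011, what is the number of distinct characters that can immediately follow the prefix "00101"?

1

The children of the "00101" node are the distinct next characters among strings starting with "00101".
Characters that immediately follow "00101" among the stored strings: {0}.
That node has 1 child edge.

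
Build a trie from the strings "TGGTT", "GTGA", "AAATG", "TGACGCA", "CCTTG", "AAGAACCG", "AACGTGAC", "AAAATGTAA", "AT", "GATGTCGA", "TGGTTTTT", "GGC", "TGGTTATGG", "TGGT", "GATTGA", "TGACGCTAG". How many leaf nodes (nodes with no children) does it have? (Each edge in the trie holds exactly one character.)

14

A leaf is a node with no children — equivalently, the end of a word that is not a proper prefix of any other stored word.
Those words: "AAAATGTAA", "AAATG", "AACGTGAC", "AAGAACCG", "AT", "CCTTG", "GATGTCGA", "GATTGA", "GGC", "GTGA", "TGACGCA", "TGACGCTAG", "TGGTTATGG", "TGGTTTTT"
Leaf count: 14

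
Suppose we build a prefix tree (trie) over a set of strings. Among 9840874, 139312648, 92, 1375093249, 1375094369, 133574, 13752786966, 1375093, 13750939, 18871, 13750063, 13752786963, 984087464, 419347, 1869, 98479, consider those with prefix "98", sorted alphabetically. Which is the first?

Filter for "98…" and sort: "9840874", "984087464", "98479"
Position 1: 9840874

9840874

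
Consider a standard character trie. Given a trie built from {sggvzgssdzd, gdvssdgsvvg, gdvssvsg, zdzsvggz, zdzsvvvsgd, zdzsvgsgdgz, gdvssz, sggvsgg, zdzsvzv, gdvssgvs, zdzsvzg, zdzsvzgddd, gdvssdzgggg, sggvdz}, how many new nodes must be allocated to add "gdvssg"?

0

Every character of "gdvssg" already lies on an existing path (it is a prefix of some stored word).
No new nodes are needed: 0.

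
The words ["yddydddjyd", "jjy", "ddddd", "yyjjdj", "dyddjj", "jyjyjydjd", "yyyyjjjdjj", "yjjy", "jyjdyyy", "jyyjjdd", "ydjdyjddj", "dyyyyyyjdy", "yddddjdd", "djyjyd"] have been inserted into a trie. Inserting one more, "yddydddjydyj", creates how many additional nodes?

Walking "yddydddjydyj" from the root, the first 10 characters ("yddydddjyd") follow existing edges; "y" is the first miss.
So 12 − 10 = 2 new nodes.

2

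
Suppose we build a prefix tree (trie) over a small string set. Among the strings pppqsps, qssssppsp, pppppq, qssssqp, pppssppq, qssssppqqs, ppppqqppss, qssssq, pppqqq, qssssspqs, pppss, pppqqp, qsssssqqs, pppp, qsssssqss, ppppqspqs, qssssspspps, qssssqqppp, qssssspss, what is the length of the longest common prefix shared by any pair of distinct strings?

8

Equivalently: take the maximum, over all pairs, of their longest common prefix length.
"qssssspspps" and "qssssspss" agree on "qsssssps" (8 characters) before diverging; nothing deeper is shared.
Longest shared-prefix length: 8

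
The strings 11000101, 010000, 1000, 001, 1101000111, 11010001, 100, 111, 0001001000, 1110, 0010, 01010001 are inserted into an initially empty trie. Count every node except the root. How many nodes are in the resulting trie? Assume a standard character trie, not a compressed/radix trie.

42

Count nodes per top-level branch (shared prefixes stored once):
  '0'-branch (0001001000, 001, 0010, 010000, 01010001): 22 nodes
  '1'-branch (100, 1000, 11000101, 11010001, 1101000111, 111, 1110): 20 nodes
Sum: 42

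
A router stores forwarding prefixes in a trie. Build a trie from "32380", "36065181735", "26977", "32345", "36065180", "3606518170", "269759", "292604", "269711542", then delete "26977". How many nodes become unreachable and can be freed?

1

After clearing the end-marker at "26977", prune upward until reaching a node still needed by another word.
The suffix "7" (1 node) is used only by "26977"; the node for "2697" still has the child "5", so pruning stops there.
Nodes removed: 1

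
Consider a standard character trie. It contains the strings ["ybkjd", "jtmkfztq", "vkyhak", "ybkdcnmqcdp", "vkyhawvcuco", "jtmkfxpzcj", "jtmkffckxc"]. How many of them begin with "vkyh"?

2

Walk to "vkyh"; the words in its subtree are exactly those with that prefix.
Matches: "vkyhak", "vkyhawvcuco"
Count: 2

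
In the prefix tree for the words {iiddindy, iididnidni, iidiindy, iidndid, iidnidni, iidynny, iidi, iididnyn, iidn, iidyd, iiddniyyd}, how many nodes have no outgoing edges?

A leaf is a node with no children — equivalently, the end of a word that is not a proper prefix of any other stored word.
Those words: "iiddindy", "iiddniyyd", "iididnidni", "iididnyn", "iidiindy", "iidndid", "iidnidni", "iidyd", "iidynny"
Leaf count: 9

9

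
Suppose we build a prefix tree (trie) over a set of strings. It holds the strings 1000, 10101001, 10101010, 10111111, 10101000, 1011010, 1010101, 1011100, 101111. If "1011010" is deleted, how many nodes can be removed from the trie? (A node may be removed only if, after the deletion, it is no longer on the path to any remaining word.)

A node on "1011010"'s path can go only if nothing else ends at it or branches off below it.
The suffix "010" (3 nodes) is used only by "1011010"; the node for "1011" still has the child "1", so pruning stops there.
Nodes removed: 3

3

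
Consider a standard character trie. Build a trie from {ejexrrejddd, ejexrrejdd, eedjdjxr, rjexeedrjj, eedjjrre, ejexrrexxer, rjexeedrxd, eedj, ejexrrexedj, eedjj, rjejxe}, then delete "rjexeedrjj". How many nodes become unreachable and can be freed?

After clearing the end-marker at "rjexeedrjj", prune upward until reaching a node still needed by another word.
The suffix "jj" (2 nodes) is used only by "rjexeedrjj"; the node for "rjexeedr" still has the child "x", so pruning stops there.
Nodes removed: 2

2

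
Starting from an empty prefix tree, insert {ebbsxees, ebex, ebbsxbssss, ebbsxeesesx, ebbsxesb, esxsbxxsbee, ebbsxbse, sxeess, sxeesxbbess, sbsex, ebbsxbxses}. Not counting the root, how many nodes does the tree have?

Trace insertions, counting only characters that open a new branch:
  "ebbsxees" → 8 new (e, b, b, s, x, e, e, s)
  "ebex" → prefix "eb" already present; 2 new (e, x)
  "ebbsxbssss" → prefix "ebbsx" already present; 5 new (b, s, s, s, s)
  "ebbsxeesesx" → prefix "ebbsxees" already present; 3 new (e, s, x)
  "ebbsxesb" → prefix "ebbsxe" already present; 2 new (s, b)
  "esxsbxxsbee" → prefix "e" already present; 10 new (s, x, s, b, x, x, s, b, e, e)
  "ebbsxbse" → prefix "ebbsxbs" already present; 1 new (e)
  "sxeess" → 6 new (s, x, e, e, s, s)
  "sxeesxbbess" → prefix "sxees" already present; 6 new (x, b, b, e, s, s)
  "sbsex" → prefix "s" already present; 4 new (b, s, e, x)
  "ebbsxbxses" → prefix "ebbsxb" already present; 4 new (x, s, e, s)
Total nodes = 8 + 2 + 5 + 3 + 2 + 10 + 1 + 6 + 6 + 4 + 4 = 51

51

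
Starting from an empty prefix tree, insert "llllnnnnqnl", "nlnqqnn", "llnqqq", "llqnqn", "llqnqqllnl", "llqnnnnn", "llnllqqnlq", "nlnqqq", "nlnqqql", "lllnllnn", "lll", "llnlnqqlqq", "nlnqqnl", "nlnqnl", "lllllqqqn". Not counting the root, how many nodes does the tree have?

Count nodes per top-level branch (shared prefixes stored once):
  'l'-branch (lll, lllllqqqn, llllnnnnqnl, lllnllnn, llnllqqnlq, llnlnqqlqq, llnqqq, llqnnnnn, llqnqn, llqnqqllnl): 51 nodes
  'n'-branch (nlnqnl, nlnqqnl, nlnqqnn, nlnqqq, nlnqqql): 12 nodes
Sum: 63

63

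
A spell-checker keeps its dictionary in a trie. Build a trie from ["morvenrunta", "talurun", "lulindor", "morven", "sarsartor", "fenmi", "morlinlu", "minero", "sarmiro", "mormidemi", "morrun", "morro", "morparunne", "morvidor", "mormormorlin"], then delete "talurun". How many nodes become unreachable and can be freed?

Walk "talurun" from the leaf back toward the root, removing each node that no remaining word uses.
No other word shares any prefix with "talurun", so all 7 of its nodes go.
Nodes removed: 7

7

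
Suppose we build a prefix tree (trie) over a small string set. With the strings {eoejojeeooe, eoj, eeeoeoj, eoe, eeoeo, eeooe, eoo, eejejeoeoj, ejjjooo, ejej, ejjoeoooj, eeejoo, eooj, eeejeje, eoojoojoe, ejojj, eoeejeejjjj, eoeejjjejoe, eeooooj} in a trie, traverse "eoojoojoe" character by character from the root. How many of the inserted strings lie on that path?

Traverse "eoojoojoe" character by character; count nodes along the way that are marked as word ends.
Prefixes of the query that are stored words: "eoo", "eooj", "eoojoojoe"
Count: 3

3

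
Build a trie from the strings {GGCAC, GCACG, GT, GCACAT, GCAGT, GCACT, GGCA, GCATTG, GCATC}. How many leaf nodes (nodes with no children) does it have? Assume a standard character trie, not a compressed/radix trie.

A leaf is a node with no children — equivalently, the end of a word that is not a proper prefix of any other stored word.
Those words: "GCACAT", "GCACG", "GCACT", "GCAGT", "GCATC", "GCATTG", "GGCAC", "GT"
Leaf count: 8

8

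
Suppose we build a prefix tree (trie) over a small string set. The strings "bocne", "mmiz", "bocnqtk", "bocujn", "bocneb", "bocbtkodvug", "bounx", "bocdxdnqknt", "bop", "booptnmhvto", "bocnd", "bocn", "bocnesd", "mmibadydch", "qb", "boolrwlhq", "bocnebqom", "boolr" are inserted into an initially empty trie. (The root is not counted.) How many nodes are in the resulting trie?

Count nodes per top-level branch (shared prefixes stored once):
  'b'-branch (bocbtkodvug, bocdxdnqknt, bocn, bocnd, bocne, bocneb, bocnebqom, bocnesd, bocnqtk, bocujn, boolr, boolrwlhq, booptnmhvto, bop, bounx): 53 nodes
  'm'-branch (mmibadydch, mmiz): 11 nodes
  'q'-branch (qb): 2 nodes
Sum: 66

66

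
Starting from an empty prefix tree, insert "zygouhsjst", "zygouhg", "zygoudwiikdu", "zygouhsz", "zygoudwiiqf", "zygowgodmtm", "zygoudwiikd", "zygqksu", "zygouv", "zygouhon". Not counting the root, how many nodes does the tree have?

35

Count nodes per top-level branch (shared prefixes stored once):
  'z'-branch (zygoudwiikd, zygoudwiikdu, zygoudwiiqf, zygouhg, zygouhon, zygouhsjst, zygouhsz, zygouv, zygowgodmtm, zygqksu): 35 nodes
Sum: 35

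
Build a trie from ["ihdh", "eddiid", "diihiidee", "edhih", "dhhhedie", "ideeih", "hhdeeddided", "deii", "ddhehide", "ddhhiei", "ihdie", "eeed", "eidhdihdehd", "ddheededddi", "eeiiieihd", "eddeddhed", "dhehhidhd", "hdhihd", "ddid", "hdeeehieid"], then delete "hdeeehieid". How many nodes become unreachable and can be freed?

Walk "hdeeehieid" from the leaf back toward the root, removing each node that no remaining word uses.
The suffix "eeehieid" (8 nodes) is used only by "hdeeehieid"; the node for "hd" still has the child "h", so pruning stops there.
Nodes removed: 8

8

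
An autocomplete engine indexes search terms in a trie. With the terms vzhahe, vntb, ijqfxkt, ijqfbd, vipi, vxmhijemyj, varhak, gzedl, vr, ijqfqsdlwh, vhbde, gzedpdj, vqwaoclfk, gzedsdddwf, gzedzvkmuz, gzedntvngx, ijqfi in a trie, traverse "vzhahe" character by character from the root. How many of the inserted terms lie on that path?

1

Traverse "vzhahe" character by character; count nodes along the way that are marked as word ends.
Prefixes of the query that are stored words: "vzhahe"
Count: 1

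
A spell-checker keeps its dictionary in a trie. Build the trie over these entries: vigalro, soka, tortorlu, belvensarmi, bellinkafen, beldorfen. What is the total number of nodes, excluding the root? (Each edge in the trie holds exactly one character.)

44

Trace insertions, counting only characters that open a new branch:
  "vigalro" → 7 new (v, i, g, a, l, r, o)
  "soka" → 4 new (s, o, k, a)
  "tortorlu" → 8 new (t, o, r, t, o, r, l, u)
  "belvensarmi" → 11 new (b, e, l, v, e, n, s, a, r, m, i)
  "bellinkafen" → prefix "bel" already present; 8 new (l, i, n, k, a, f, e, n)
  "beldorfen" → prefix "bel" already present; 6 new (d, o, r, f, e, n)
Total nodes = 7 + 4 + 8 + 11 + 8 + 6 = 44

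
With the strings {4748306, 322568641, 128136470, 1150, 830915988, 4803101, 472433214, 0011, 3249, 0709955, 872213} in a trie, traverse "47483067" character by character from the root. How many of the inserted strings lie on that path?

Traverse "47483067" character by character; count nodes along the way that are marked as word ends.
Prefixes of the query that are stored words: "4748306"
Count: 1

1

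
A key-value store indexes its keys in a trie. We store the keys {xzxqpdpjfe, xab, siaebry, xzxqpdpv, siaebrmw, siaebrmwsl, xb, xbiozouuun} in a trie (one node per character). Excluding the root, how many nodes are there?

33

Trace insertions, counting only characters that open a new branch:
  "xzxqpdpjfe" → 10 new (x, z, x, q, p, d, p, j, f, e)
  "xab" → prefix "x" already present; 2 new (a, b)
  "siaebry" → 7 new (s, i, a, e, b, r, y)
  "xzxqpdpv" → prefix "xzxqpdp" already present; 1 new (v)
  "siaebrmw" → prefix "siaebr" already present; 2 new (m, w)
  "siaebrmwsl" → prefix "siaebrmw" already present; 2 new (s, l)
  "xb" → prefix "x" already present; 1 new (b)
  "xbiozouuun" → prefix "xb" already present; 8 new (i, o, z, o, u, u, u, n)
Total nodes = 10 + 2 + 7 + 1 + 2 + 2 + 1 + 8 = 33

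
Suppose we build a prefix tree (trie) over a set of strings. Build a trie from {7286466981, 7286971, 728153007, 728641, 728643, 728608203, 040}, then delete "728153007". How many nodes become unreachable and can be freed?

Walk "728153007" from the leaf back toward the root, removing each node that no remaining word uses.
The suffix "153007" (6 nodes) is used only by "728153007"; the node for "728" still has the child "6", so pruning stops there.
Nodes removed: 6

6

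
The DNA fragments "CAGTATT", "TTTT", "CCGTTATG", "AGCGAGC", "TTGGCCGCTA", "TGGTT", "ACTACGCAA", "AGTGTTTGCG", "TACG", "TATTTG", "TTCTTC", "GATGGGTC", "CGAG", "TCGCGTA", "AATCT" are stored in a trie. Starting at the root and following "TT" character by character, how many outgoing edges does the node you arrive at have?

3

Follow the path "TT" to its node, then look at its outgoing edges.
Distinct next characters after "TT": C, G, T.
That node has 3 child edges.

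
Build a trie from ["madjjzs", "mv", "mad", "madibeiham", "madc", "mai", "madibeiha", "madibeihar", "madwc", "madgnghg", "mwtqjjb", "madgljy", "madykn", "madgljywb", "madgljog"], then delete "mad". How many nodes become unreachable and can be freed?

0

A node on "mad"'s path can go only if nothing else ends at it or branches off below it.
Every node on "mad" is still needed (e.g. by "madjjzs"), so nothing is freed.
Nodes removed: 0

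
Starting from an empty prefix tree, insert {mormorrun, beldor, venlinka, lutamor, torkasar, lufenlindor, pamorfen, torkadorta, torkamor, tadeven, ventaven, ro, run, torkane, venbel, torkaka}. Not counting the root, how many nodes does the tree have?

85

Trace insertions, counting only characters that open a new branch:
  "mormorrun" → 9 new (m, o, r, m, o, r, r, u, n)
  "beldor" → 6 new (b, e, l, d, o, r)
  "venlinka" → 8 new (v, e, n, l, i, n, k, a)
  "lutamor" → 7 new (l, u, t, a, m, o, r)
  "torkasar" → 8 new (t, o, r, k, a, s, a, r)
  "lufenlindor" → prefix "lu" already present; 9 new (f, e, n, l, i, n, d, o, r)
  "pamorfen" → 8 new (p, a, m, o, r, f, e, n)
  "torkadorta" → prefix "torka" already present; 5 new (d, o, r, t, a)
  "torkamor" → prefix "torka" already present; 3 new (m, o, r)
  "tadeven" → prefix "t" already present; 6 new (a, d, e, v, e, n)
  "ventaven" → prefix "ven" already present; 5 new (t, a, v, e, n)
  "ro" → 2 new (r, o)
  "run" → prefix "r" already present; 2 new (u, n)
  "torkane" → prefix "torka" already present; 2 new (n, e)
  "venbel" → prefix "ven" already present; 3 new (b, e, l)
  "torkaka" → prefix "torka" already present; 2 new (k, a)
Total nodes = 9 + 6 + 8 + 7 + 8 + 9 + 8 + 5 + 3 + 6 + 5 + 2 + 2 + 2 + 3 + 2 = 85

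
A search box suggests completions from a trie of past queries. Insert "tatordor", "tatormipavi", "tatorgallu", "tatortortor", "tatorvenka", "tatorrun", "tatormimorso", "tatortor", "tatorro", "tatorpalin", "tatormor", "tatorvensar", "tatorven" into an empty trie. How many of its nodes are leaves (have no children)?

A leaf is a node with no children — equivalently, the end of a word that is not a proper prefix of any other stored word.
Those words: "tatordor", "tatorgallu", "tatormimorso", "tatormipavi", "tatormor", "tatorpalin", "tatorro", "tatorrun", "tatortortor", "tatorvenka", "tatorvensar"
Leaf count: 11

11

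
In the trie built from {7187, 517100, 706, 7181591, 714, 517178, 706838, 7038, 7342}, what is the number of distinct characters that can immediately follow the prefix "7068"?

1

The children of the "7068" node are the distinct next characters among strings starting with "7068".
Characters that immediately follow "7068" among the stored strings: {3}.
That node has 1 child edge.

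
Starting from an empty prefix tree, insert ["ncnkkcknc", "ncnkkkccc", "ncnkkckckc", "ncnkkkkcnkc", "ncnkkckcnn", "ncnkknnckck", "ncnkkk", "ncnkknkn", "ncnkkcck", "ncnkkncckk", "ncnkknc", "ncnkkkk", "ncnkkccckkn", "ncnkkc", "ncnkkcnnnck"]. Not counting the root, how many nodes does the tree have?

Count nodes per top-level branch (shared prefixes stored once):
  'n'-branch (ncnkkc, ncnkkccckkn, ncnkkcck, ncnkkckckc, ncnkkckcnn, ncnkkcknc, ncnkkcnnnck, ncnkkk, ncnkkkccc, ncnkkkk, ncnkkkkcnkc, ncnkknc, ncnkkncckk, ncnkknkn, ncnkknnckck): 46 nodes
Sum: 46

46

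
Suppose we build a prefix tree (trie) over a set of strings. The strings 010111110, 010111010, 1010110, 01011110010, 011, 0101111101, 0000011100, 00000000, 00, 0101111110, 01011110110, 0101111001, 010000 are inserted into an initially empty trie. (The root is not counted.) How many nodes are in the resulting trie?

45

Insert word by word; a character creates a node only if that edge doesn't already exist:
  "010111110" → 9 new (0, 1, 0, 1, 1, 1, 1, 1, 0)
  "010111010" → prefix "010111" already present; 3 new (0, 1, 0)
  "1010110" → 7 new (1, 0, 1, 0, 1, 1, 0)
  "01011110010" → prefix "0101111" already present; 4 new (0, 0, 1, 0)
  "011" → prefix "01" already present; 1 new (1)
  "0101111101" → prefix "010111110" already present; 1 new (1)
  "0000011100" → prefix "0" already present; 9 new (0, 0, 0, 0, 1, 1, 1, 0, 0)
  "00000000" → prefix "00000" already present; 3 new (0, 0, 0)
  "00" → prefix "00" already present; 0 new (none)
  "0101111110" → prefix "01011111" already present; 2 new (1, 0)
  "01011110110" → prefix "01011110" already present; 3 new (1, 1, 0)
  "0101111001" → prefix "0101111001" already present; 0 new (none)
  "010000" → prefix "010" already present; 3 new (0, 0, 0)
Total nodes = 9 + 3 + 7 + 4 + 1 + 1 + 9 + 3 + 0 + 2 + 3 + 0 + 3 = 45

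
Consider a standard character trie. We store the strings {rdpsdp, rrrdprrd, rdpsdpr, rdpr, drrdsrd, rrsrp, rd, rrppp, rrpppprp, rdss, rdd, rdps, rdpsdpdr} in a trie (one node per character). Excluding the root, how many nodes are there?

For each word, the new-node count is its length minus the longest prefix already in the trie:
  "rdpsdp" → 6 new (r, d, p, s, d, p)
  "rrrdprrd" → prefix "r" already present; 7 new (r, r, d, p, r, r, d)
  "rdpsdpr" → prefix "rdpsdp" already present; 1 new (r)
  "rdpr" → prefix "rdp" already present; 1 new (r)
  "drrdsrd" → 7 new (d, r, r, d, s, r, d)
  "rrsrp" → prefix "rr" already present; 3 new (s, r, p)
  "rd" → prefix "rd" already present; 0 new (none)
  "rrppp" → prefix "rr" already present; 3 new (p, p, p)
  "rrpppprp" → prefix "rrppp" already present; 3 new (p, r, p)
  "rdss" → prefix "rd" already present; 2 new (s, s)
  "rdd" → prefix "rd" already present; 1 new (d)
  "rdps" → prefix "rdps" already present; 0 new (none)
  "rdpsdpdr" → prefix "rdpsdp" already present; 2 new (d, r)
Total nodes = 6 + 7 + 1 + 1 + 7 + 3 + 0 + 3 + 3 + 2 + 1 + 0 + 2 = 36

36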